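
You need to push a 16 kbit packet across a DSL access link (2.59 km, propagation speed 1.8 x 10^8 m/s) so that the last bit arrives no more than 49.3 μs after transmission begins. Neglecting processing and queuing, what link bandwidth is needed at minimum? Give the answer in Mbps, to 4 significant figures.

Propagation delay = 2590 / 180000000 = 14.3889 μs.
Transmission budget = 49.3 − 14.3889 = 34.9111 μs.
R ≥ L / t_tx = 16000 bits / 3.49111e-05 s = 458.3 Mbps.

458.3 Mbps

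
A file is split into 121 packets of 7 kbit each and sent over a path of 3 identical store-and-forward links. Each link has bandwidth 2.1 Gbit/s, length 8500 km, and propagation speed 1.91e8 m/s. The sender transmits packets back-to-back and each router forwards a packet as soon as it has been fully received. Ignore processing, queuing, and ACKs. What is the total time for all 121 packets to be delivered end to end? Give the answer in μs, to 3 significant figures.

Per-hop transmission t_tx = L/R = 7000/2100000000 = 3.33333 μs.
Per-hop propagation t_prop = 8500000/191000000 = 44502.6 μs.
Pipeline fill: first packet needs 3·t_tx to clear all hops; remaining 120 packets each add one t_tx.
Total = (3+121-1)·t_tx + 3·t_prop = 123·3.33333 + 3·44502.6 = 134000 μs.

134000 μs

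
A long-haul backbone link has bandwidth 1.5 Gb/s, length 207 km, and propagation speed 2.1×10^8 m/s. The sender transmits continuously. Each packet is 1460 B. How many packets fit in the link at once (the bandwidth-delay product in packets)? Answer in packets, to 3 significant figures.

Propagation delay = 207000 / 210000000 = 0.000985714 s.
BDP = R × t_prop = 1500000000 × 0.000985714 = 1478570 bits.
In packets of 11680 bits: 127 packets.

127 packets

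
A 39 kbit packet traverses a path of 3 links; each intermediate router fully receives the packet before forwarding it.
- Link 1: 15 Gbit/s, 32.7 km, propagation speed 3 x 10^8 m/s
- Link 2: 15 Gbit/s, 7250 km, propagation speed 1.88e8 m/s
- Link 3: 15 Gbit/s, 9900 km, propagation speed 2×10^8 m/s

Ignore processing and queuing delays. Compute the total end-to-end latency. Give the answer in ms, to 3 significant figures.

88.2 ms

L = 39000 bits.
Transmission delay per hop = L/R = 39000/15000000000 = 0.0026 ms; 3 hops → 0.0078 ms.
Propagation delays (d/s per hop): 0.109, 38.5638, 49.5 ms; sum = 88.1728 ms.
End-to-end = 88.2 ms.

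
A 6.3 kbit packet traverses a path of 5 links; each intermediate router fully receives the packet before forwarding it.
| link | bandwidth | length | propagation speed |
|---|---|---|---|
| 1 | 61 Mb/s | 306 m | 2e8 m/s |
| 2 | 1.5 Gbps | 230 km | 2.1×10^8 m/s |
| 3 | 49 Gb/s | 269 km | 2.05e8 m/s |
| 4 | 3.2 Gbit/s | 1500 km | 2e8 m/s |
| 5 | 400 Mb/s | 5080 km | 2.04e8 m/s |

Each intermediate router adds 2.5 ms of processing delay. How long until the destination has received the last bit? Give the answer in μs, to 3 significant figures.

44900 μs

L = 6300 bits.
Transmission delays (L/R per hop): 103.279, 4.2, 0.128571, 1.96875, 15.75 μs; sum = 125.326 μs.
Propagation delays (d/s per hop): 1.53, 1095.24, 1312.2, 7500, 24902 μs; sum = 34810.9 μs.
Processing at 4 router(s): 4 × 2.5 ms = 10000 μs.
End-to-end = 44900 μs.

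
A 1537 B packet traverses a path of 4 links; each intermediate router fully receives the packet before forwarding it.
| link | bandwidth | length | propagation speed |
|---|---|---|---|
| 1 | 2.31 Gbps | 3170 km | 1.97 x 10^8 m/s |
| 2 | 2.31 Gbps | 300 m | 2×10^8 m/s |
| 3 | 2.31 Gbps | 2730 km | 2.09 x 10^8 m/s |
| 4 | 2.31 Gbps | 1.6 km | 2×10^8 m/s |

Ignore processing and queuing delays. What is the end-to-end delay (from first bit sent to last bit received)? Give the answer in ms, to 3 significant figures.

29.2 ms

L = 1537 × 8 = 12296 bits.
Transmission delay per hop = L/R = 12296/2310000000 = 0.00532294 ms; 4 hops → 0.0212918 ms.
Propagation delays (d/s per hop): 16.0914, 0.0015, 13.0622, 0.008 ms; sum = 29.1631 ms.
End-to-end = 29.2 ms.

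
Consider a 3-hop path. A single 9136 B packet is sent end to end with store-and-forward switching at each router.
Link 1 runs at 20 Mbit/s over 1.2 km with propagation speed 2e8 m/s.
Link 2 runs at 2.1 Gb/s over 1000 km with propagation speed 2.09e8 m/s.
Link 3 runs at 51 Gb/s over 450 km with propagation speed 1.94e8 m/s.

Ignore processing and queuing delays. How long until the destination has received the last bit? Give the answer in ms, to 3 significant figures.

10.8 ms

L = 9136 × 8 = 73088 bits.
Transmission delays (L/R per hop): 3.6544, 0.0348038, 0.0014331 ms; sum = 3.69064 ms.
Propagation delays (d/s per hop): 0.006, 4.78469, 2.31959 ms; sum = 7.11028 ms.
End-to-end = 10.8 ms.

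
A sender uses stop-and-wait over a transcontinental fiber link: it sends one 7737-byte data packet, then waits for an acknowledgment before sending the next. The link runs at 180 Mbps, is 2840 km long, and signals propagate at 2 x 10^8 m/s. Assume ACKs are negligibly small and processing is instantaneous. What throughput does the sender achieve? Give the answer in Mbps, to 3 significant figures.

2.15 Mbps

t_tx = L/R = 61896/180000000 = 0.000343867 s.
t_prop = 2840000/200000000 = 0.0142 s; RTT = 0.0284 s.
Cycle = t_tx + RTT = 0.0287439 s.
Throughput = L / cycle = 61896 / 0.0287439 = 2.15 Mbps.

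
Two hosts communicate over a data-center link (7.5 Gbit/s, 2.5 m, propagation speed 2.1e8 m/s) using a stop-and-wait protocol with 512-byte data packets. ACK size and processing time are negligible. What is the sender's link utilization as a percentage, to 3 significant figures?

t_tx = L/R = 4096/7500000000 = 5.46133e-07 s.
t_prop = 2.5/210000000 = 1.19048e-08 s; RTT = 2.38095e-08 s.
Cycle = t_tx + RTT = 5.69943e-07 s.
Utilization = t_tx / cycle = 5.46133e-07/5.69943e-07 = 95.8 %.

95.8 %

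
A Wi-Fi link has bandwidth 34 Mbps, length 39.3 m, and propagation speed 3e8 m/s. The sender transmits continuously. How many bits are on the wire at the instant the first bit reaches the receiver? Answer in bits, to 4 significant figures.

Propagation delay = 39.3 / 300000000 = 1.31e-07 s.
BDP = R × t_prop = 34000000 × 1.31e-07 = 4.454 bits.

4.454 bits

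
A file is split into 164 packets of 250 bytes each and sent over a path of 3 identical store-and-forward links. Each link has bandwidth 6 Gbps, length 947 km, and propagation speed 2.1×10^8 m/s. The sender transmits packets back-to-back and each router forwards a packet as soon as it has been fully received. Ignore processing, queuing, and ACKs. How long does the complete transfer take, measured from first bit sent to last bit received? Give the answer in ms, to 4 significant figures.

Per-hop transmission t_tx = L/R = 2000/6000000000 = 0.000333333 ms.
Per-hop propagation t_prop = 947000/210000000 = 4.50952 ms.
Pipeline fill: first packet needs 3·t_tx to clear all hops; remaining 163 packets each add one t_tx.
Total = (3+164-1)·t_tx + 3·t_prop = 166·0.000333333 + 3·4.50952 = 13.58 ms.

13.58 ms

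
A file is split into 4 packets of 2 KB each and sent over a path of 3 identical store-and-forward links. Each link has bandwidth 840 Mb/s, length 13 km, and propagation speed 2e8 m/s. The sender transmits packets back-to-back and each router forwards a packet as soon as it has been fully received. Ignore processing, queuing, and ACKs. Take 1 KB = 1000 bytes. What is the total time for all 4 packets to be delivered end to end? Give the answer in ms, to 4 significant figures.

Per-hop transmission t_tx = L/R = 16000/840000000 = 0.0190476 ms.
Per-hop propagation t_prop = 13000/200000000 = 0.065 ms.
Pipeline fill: first packet needs 3·t_tx to clear all hops; remaining 3 packets each add one t_tx.
Total = (3+4-1)·t_tx + 3·t_prop = 6·0.0190476 + 3·0.065 = 0.3093 ms.

0.3093 ms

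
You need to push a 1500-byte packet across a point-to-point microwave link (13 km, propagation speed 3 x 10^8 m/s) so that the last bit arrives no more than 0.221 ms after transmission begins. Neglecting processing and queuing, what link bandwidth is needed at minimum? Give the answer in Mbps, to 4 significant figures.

67.54 Mbps

L = 12000 bits.
Propagation delay = 13000 / 300000000 = 0.0433333 ms.
Transmission budget = 0.221 − 0.0433333 = 0.177667 ms.
R ≥ L / t_tx = 12000 bits / 0.000177667 s = 67.54 Mbps.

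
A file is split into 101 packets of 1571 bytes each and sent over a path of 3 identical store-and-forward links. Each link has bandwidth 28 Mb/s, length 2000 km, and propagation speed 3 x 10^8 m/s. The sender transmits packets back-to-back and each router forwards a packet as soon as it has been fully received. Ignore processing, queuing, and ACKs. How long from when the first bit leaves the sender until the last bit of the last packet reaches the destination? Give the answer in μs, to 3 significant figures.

Per-hop transmission t_tx = L/R = 12568/28000000 = 448.857 μs.
Per-hop propagation t_prop = 2000000/300000000 = 6666.67 μs.
Pipeline fill: first packet needs 3·t_tx to clear all hops; remaining 100 packets each add one t_tx.
Total = (3+101-1)·t_tx + 3·t_prop = 103·448.857 + 3·6666.67 = 66200 μs.

66200 μs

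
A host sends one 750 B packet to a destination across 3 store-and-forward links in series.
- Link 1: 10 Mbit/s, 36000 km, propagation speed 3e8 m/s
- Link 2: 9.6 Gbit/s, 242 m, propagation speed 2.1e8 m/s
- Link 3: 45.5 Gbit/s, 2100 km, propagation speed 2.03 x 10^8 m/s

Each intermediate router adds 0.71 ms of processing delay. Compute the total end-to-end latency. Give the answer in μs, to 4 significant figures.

L = 750 × 8 = 6000 bits.
Transmission delays (L/R per hop): 600, 0.625, 0.131868 μs; sum = 600.757 μs.
Propagation delays (d/s per hop): 120000, 1.15238, 10344.8 μs; sum = 130346 μs.
Processing at 2 router(s): 2 × 0.71 ms = 1420 μs.
End-to-end = 132400 μs.

132400 μs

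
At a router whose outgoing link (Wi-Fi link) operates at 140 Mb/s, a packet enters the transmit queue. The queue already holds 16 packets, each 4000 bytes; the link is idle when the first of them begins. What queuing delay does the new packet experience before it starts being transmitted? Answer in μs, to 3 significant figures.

Each queued packet: L/R = 32000/140000000 = 228.571 μs.
16 queued → 3657.14 μs.
Queuing delay = 3660 μs.

3660 μs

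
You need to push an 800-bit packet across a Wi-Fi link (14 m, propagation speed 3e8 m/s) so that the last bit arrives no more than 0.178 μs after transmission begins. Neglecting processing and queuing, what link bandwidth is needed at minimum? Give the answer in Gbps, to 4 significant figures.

Propagation delay = 14 / 300000000 = 0.0466667 μs.
Transmission budget = 0.178 − 0.0466667 = 0.131333 μs.
R ≥ L / t_tx = 800 bits / 1.31333e-07 s = 6.091 Gbps.

6.091 Gbps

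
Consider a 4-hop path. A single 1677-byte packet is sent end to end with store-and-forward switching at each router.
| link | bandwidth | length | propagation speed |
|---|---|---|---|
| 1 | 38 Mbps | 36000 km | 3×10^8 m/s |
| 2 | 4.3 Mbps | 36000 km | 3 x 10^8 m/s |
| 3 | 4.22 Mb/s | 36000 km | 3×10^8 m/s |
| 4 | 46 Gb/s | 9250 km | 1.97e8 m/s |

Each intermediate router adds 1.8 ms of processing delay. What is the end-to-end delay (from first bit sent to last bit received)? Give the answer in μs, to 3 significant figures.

L = 1677 × 8 = 13416 bits.
Transmission delays (L/R per hop): 353.053, 3120, 3179.15, 0.291652 μs; sum = 6652.49 μs.
Propagation delays (d/s per hop): 120000, 120000, 120000, 46954.3 μs; sum = 406954 μs.
Processing at 3 router(s): 3 × 1.8 ms = 5400 μs.
End-to-end = 419000 μs.

419000 μs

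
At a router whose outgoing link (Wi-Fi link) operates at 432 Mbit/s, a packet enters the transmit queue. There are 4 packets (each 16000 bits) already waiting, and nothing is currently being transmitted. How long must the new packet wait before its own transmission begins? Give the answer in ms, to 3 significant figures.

0.148 ms

Each queued packet: L/R = 16000/432000000 = 0.037037 ms.
4 queued → 0.148148 ms.
Queuing delay = 0.148 ms.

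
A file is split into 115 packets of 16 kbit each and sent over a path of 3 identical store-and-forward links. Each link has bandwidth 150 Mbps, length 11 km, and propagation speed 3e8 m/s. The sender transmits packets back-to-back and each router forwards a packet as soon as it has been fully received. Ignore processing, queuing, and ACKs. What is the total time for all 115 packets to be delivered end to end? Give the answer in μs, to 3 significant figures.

Per-hop transmission t_tx = L/R = 16000/150000000 = 106.667 μs.
Per-hop propagation t_prop = 11000/300000000 = 36.6667 μs.
Pipeline fill: first packet needs 3·t_tx to clear all hops; remaining 114 packets each add one t_tx.
Total = (3+115-1)·t_tx + 3·t_prop = 117·106.667 + 3·36.6667 = 12600 μs.

12600 μs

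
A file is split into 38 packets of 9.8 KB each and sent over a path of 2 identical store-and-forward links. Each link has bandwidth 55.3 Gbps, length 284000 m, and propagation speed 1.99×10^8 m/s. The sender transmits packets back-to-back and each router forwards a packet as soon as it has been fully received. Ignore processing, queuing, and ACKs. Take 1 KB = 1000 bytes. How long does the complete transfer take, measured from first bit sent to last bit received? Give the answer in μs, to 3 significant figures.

Per-hop transmission t_tx = L/R = 78400/55300000000 = 1.41772 μs.
Per-hop propagation t_prop = 284000/199000000 = 1427.14 μs.
Pipeline fill: first packet needs 2·t_tx to clear all hops; remaining 37 packets each add one t_tx.
Total = (2+38-1)·t_tx + 2·t_prop = 39·1.41772 + 2·1427.14 = 2910 μs.

2910 μs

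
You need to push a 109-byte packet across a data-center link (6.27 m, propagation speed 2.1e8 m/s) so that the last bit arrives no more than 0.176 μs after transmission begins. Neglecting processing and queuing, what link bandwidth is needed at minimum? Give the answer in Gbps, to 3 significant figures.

L = 872 bits.
Propagation delay = 6.27 / 210000000 = 0.0298571 μs.
Transmission budget = 0.176 − 0.0298571 = 0.146143 μs.
R ≥ L / t_tx = 872 bits / 1.46143e-07 s = 5.97 Gbps.

5.97 Gbps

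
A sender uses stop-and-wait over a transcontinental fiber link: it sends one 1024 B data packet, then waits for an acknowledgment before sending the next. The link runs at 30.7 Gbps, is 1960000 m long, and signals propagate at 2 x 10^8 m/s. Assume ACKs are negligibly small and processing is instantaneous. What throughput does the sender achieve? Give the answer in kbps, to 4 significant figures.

418.0 kbps

t_tx = L/R = 8192/30700000000 = 2.6684e-07 s.
t_prop = 1960000/200000000 = 0.0098 s; RTT = 0.0196 s.
Cycle = t_tx + RTT = 0.0196003 s.
Throughput = L / cycle = 8192 / 0.0196003 = 418.0 kbps.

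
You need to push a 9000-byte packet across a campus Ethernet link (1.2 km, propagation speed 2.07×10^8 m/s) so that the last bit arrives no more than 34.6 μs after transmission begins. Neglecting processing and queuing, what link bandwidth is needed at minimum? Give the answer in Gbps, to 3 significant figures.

2.50 Gbps

L = 72000 bits.
Propagation delay = 1200 / 2.07e+08 = 5.7971 μs.
Transmission budget = 34.6 − 5.7971 = 28.8029 μs.
R ≥ L / t_tx = 72000 bits / 2.88029e-05 s = 2.50 Gbps.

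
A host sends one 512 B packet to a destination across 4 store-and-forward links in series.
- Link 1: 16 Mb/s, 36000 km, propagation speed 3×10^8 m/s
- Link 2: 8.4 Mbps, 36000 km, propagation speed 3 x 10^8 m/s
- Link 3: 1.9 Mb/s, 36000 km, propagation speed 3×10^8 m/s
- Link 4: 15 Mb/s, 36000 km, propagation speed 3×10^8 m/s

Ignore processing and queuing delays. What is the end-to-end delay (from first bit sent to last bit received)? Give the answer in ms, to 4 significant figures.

L = 512 × 8 = 4096 bits.
Transmission delays (L/R per hop): 0.256, 0.487619, 2.15579, 0.273067 ms; sum = 3.17248 ms.
Propagation delays (d/s per hop): 120, 120, 120, 120 ms; sum = 480 ms.
End-to-end = 483.2 ms.

483.2 ms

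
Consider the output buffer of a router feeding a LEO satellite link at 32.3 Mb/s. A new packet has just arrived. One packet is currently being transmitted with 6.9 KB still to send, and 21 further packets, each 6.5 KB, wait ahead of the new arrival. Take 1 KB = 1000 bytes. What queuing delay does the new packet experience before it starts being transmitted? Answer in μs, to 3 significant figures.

35500 μs

Each queued packet: L/R = 52000/3.23e+07 = 1609.91 μs.
21 queued → 33808 μs.
Plus remaining 55200 bits of current packet: 1708.98 μs.
Queuing delay = 35500 μs.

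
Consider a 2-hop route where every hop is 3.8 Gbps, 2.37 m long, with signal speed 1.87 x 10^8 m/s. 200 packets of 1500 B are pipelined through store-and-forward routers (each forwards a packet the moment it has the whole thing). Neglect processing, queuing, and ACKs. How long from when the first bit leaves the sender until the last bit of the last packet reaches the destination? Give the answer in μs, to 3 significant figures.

Per-hop transmission t_tx = L/R = 12000/3800000000 = 3.15789 μs.
Per-hop propagation t_prop = 2.37/187000000 = 0.0126738 μs.
Pipeline fill: first packet needs 2·t_tx to clear all hops; remaining 199 packets each add one t_tx.
Total = (2+200-1)·t_tx + 2·t_prop = 201·3.15789 + 2·0.0126738 = 635 μs.

635 μs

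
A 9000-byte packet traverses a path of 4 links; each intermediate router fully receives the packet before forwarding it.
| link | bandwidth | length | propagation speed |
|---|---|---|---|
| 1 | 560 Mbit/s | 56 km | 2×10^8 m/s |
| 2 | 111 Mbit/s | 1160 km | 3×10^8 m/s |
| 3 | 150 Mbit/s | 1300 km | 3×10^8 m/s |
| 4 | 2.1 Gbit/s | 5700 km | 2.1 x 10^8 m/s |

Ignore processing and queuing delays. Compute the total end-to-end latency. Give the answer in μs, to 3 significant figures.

36900 μs

L = 9000 × 8 = 72000 bits.
Transmission delays (L/R per hop): 128.571, 648.649, 480, 34.2857 μs; sum = 1291.51 μs.
Propagation delays (d/s per hop): 280, 3866.67, 4333.33, 27142.9 μs; sum = 35622.9 μs.
End-to-end = 36900 μs.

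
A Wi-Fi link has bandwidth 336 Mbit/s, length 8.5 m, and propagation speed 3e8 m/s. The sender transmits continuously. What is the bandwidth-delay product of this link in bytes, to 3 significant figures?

Propagation delay = 8.5 / 300000000 = 2.83333e-08 s.
BDP = R × t_prop = 336000000 × 2.83333e-08 = 9.52 bits.
In bytes: 9.52/8 = 1.19 bytes.

1.19 bytes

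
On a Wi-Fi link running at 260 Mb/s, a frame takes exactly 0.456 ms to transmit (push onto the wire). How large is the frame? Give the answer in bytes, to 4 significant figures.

14820 bytes

L = R × t_tx = 260000000 b/s × 0.000456 s = 118560 bits.
In bytes: 118560 / 8 = 14820 bytes.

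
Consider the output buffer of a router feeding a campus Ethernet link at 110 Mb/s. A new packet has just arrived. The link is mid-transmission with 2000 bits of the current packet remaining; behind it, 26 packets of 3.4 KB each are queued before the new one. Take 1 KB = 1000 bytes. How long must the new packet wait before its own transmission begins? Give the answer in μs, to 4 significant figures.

Each queued packet: L/R = 27200/110000000 = 247.273 μs.
26 queued → 6429.09 μs.
Plus remaining 2000 bits of current packet: 18.1818 μs.
Queuing delay = 6447 μs.

6447 μs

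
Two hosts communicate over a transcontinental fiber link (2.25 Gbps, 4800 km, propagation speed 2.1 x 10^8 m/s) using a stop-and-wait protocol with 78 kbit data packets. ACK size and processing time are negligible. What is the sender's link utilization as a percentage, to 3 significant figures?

t_tx = L/R = 78000/2250000000 = 3.46667e-05 s.
t_prop = 4800000/210000000 = 0.0228571 s; RTT = 0.0457143 s.
Cycle = t_tx + RTT = 0.045749 s.
Utilization = t_tx / cycle = 3.46667e-05/0.045749 = 0.0758 %.

0.0758 %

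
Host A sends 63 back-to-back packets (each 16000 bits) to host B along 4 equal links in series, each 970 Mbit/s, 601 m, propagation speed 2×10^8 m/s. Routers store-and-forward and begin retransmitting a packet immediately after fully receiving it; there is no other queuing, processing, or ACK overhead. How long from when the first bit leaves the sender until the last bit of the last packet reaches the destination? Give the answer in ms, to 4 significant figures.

1.101 ms

Per-hop transmission t_tx = L/R = 16000/970000000 = 0.0164948 ms.
Per-hop propagation t_prop = 601/200000000 = 0.003005 ms.
Pipeline fill: first packet needs 4·t_tx to clear all hops; remaining 62 packets each add one t_tx.
Total = (4+63-1)·t_tx + 4·t_prop = 66·0.0164948 + 4·0.003005 = 1.101 ms.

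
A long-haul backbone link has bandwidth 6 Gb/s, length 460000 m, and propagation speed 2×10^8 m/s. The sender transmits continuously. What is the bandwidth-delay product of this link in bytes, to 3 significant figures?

1730000 bytes

Propagation delay = 460000 / 200000000 = 0.0023 s.
BDP = R × t_prop = 6000000000 × 0.0023 = 13800000 bits.
In bytes: 13800000/8 = 1730000 bytes.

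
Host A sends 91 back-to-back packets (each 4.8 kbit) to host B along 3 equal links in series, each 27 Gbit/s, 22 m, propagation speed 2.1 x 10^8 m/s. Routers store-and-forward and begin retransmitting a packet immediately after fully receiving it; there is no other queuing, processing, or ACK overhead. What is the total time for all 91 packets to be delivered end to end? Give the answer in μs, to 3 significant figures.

16.8 μs

Per-hop transmission t_tx = L/R = 4800/27000000000 = 0.177778 μs.
Per-hop propagation t_prop = 22/210000000 = 0.104762 μs.
Pipeline fill: first packet needs 3·t_tx to clear all hops; remaining 90 packets each add one t_tx.
Total = (3+91-1)·t_tx + 3·t_prop = 93·0.177778 + 3·0.104762 = 16.8 μs.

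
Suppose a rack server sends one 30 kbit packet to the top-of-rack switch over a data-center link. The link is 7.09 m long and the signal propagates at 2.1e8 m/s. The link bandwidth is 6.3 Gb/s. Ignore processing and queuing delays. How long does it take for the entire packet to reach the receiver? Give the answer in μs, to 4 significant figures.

L = 30000 bits.
Transmission delay = L/R = 30000 / 6300000000 = 4.7619 μs.
Propagation delay = d/s = 7.09 m / 210000000 m/s = 0.0337619 μs.
Total = 4.796 μs.

4.796 μs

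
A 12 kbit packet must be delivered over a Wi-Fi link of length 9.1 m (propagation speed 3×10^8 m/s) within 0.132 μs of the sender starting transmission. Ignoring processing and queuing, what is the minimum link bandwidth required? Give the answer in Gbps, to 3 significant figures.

Propagation delay = 9.1 / 300000000 = 0.0303333 μs.
Transmission budget = 0.132 − 0.0303333 = 0.101667 μs.
R ≥ L / t_tx = 12000 bits / 1.01667e-07 s = 118 Gbps.

118 Gbps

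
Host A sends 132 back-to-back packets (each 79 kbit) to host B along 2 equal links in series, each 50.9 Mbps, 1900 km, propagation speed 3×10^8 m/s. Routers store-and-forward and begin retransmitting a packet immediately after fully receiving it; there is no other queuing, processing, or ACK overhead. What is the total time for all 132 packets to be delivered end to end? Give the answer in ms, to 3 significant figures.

Per-hop transmission t_tx = L/R = 79000/50900000 = 1.55206 ms.
Per-hop propagation t_prop = 1900000/300000000 = 6.33333 ms.
Pipeline fill: first packet needs 2·t_tx to clear all hops; remaining 131 packets each add one t_tx.
Total = (2+132-1)·t_tx + 2·t_prop = 133·1.55206 + 2·6.33333 = 219 ms.

219 ms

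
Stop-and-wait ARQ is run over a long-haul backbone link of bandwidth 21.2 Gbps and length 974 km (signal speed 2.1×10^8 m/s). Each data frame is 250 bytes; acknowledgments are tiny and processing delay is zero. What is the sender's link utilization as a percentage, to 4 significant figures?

t_tx = L/R = 2000/21200000000 = 9.43396e-08 s.
t_prop = 974000/210000000 = 0.0046381 s; RTT = 0.00927619 s.
Cycle = t_tx + RTT = 0.00927628 s.
Utilization = t_tx / cycle = 9.43396e-08/0.00927628 = 0.001017 %.

0.001017 %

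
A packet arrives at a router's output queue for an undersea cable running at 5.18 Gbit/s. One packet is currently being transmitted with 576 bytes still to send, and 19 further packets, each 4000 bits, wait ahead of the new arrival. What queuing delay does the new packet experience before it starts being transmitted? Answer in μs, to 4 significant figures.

15.56 μs

Each queued packet: L/R = 4000/5180000000 = 0.772201 μs.
19 queued → 14.6718 μs.
Plus remaining 4608 bits of current packet: 0.889575 μs.
Queuing delay = 15.56 μs.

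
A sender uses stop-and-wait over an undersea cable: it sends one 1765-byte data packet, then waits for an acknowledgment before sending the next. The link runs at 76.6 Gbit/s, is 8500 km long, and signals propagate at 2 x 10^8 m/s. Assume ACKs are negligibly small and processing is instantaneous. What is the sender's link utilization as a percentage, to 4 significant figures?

0.0002169 %

t_tx = L/R = 14120/76600000000 = 1.84334e-07 s.
t_prop = 8500000/200000000 = 0.0425 s; RTT = 0.085 s.
Cycle = t_tx + RTT = 0.0850002 s.
Utilization = t_tx / cycle = 1.84334e-07/0.0850002 = 0.0002169 %.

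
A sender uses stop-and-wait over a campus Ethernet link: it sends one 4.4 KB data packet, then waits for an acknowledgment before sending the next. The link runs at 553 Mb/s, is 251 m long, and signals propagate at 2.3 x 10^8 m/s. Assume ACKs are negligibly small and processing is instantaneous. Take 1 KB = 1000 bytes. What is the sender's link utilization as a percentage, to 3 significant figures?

t_tx = L/R = 35200/553000000 = 6.36528e-05 s.
t_prop = 251/2.3e+08 = 1.0913e-06 s; RTT = 2.18261e-06 s.
Cycle = t_tx + RTT = 6.58354e-05 s.
Utilization = t_tx / cycle = 6.36528e-05/6.58354e-05 = 96.7 %.

96.7 %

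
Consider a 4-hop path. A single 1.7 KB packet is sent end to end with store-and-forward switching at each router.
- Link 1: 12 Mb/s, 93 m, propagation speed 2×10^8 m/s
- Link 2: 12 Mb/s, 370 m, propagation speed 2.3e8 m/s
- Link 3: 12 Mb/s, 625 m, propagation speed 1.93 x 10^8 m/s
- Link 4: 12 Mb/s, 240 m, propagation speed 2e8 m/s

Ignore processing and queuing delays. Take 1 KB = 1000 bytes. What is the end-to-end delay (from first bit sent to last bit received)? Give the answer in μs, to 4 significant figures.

L = 13600 bits.
Transmission delay per hop = L/R = 13600/12000000 = 1133.33 μs; 4 hops → 4533.33 μs.
Propagation delays (d/s per hop): 0.465, 1.6087, 3.23834, 1.2 μs; sum = 6.51204 μs.
End-to-end = 4540 μs.

4540 μs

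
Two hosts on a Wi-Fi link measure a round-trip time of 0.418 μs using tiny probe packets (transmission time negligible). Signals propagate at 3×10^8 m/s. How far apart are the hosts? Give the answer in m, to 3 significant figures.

One-way propagation = RTT/2 = 0.209 μs.
d = s × t = 300000000 × 2.09e-07 = 62.7 m.

62.7 m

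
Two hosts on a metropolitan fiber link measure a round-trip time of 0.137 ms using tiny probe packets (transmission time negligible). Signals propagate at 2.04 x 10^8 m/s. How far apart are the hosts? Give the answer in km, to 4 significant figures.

13.97 km

One-way propagation = RTT/2 = 0.0685 ms.
d = s × t = 204000000 × 6.85e-05 = 13.97 km.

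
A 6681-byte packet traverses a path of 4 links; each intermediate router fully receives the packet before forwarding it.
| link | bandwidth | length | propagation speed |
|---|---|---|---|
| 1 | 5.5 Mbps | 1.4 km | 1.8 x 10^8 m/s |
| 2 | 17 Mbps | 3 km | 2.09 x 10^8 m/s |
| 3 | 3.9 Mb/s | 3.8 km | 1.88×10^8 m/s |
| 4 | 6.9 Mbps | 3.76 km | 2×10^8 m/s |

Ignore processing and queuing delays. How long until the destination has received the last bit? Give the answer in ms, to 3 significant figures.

L = 6681 × 8 = 53448 bits.
Transmission delays (L/R per hop): 9.71782, 3.144, 13.7046, 7.74609 ms; sum = 34.3125 ms.
Propagation delays (d/s per hop): 0.00777778, 0.0143541, 0.0202128, 0.0188 ms; sum = 0.0611446 ms.
End-to-end = 34.4 ms.

34.4 ms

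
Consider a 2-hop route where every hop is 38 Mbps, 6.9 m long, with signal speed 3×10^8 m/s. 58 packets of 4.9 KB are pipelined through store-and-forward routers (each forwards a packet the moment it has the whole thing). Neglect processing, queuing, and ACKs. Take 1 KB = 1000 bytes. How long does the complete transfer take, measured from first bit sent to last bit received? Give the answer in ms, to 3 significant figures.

Per-hop transmission t_tx = L/R = 39200/38000000 = 1.03158 ms.
Per-hop propagation t_prop = 6.9/300000000 = 2.3e-05 ms.
Pipeline fill: first packet needs 2·t_tx to clear all hops; remaining 57 packets each add one t_tx.
Total = (2+58-1)·t_tx + 2·t_prop = 59·1.03158 + 2·2.3e-05 = 60.9 ms.

60.9 ms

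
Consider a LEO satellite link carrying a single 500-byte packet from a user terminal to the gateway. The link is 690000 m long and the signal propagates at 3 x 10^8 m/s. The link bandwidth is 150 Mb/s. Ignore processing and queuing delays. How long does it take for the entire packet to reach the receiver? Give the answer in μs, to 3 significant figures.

2330 μs

L = 500 × 8 = 4000 bits.
Transmission delay = L/R = 4000 / 150000000 = 26.6667 μs.
Propagation delay = d/s = 690000 m / 300000000 m/s = 2300 μs.
Total = 2330 μs.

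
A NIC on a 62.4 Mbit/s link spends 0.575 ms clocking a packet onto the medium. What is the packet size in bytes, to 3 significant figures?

L = R × t_tx = 62400000 b/s × 0.000575 s = 35880 bits.
In bytes: 35880 / 8 = 4490 bytes.

4490 bytes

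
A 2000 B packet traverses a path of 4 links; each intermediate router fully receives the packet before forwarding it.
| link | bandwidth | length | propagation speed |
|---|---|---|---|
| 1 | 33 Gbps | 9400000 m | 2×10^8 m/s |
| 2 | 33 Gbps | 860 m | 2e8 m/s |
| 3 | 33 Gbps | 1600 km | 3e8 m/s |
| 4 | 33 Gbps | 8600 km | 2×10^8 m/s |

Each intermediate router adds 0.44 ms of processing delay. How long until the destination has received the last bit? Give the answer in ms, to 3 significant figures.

96.7 ms

L = 2000 × 8 = 16000 bits.
Transmission delay per hop = L/R = 16000/33000000000 = 0.000484848 ms; 4 hops → 0.00193939 ms.
Propagation delays (d/s per hop): 47, 0.0043, 5.33333, 43 ms; sum = 95.3376 ms.
Processing at 3 router(s): 3 × 0.44 ms = 1.32 ms.
End-to-end = 96.7 ms.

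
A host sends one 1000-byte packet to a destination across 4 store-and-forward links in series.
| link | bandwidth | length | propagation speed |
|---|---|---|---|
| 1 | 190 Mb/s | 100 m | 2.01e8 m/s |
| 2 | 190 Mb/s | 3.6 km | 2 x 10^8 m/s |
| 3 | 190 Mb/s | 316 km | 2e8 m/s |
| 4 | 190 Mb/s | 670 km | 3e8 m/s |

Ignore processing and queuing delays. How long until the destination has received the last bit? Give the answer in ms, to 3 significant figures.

4.00 ms

L = 1000 × 8 = 8000 bits.
Transmission delay per hop = L/R = 8000/190000000 = 0.0421053 ms; 4 hops → 0.168421 ms.
Propagation delays (d/s per hop): 0.000497512, 0.018, 1.58, 2.23333 ms; sum = 3.83183 ms.
End-to-end = 4.00 ms.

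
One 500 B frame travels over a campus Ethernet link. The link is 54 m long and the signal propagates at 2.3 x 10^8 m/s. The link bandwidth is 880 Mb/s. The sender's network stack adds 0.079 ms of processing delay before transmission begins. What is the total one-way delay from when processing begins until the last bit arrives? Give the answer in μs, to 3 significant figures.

83.8 μs

L = 500 × 8 = 4000 bits.
Transmission delay = L/R = 4000 / 880000000 = 4.54545 μs.
Propagation delay = d/s = 54 m / 2.3e+08 m/s = 0.234783 μs.
Plus processing delay 0.079 ms = 79 μs.
Total = 83.8 μs.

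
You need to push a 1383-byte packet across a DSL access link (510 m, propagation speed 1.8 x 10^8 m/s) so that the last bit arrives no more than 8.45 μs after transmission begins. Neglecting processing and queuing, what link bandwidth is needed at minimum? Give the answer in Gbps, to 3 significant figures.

1.97 Gbps

L = 11064 bits.
Propagation delay = 510 / 180000000 = 2.83333 μs.
Transmission budget = 8.45 − 2.83333 = 5.61667 μs.
R ≥ L / t_tx = 11064 bits / 5.61667e-06 s = 1.97 Gbps.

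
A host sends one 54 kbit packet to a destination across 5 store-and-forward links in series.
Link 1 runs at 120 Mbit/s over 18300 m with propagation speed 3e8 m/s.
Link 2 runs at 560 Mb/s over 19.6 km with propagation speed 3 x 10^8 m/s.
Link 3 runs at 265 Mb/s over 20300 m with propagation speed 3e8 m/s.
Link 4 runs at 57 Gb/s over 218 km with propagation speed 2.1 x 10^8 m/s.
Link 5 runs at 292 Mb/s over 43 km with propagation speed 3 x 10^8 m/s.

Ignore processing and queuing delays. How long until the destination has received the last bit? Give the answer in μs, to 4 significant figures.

L = 54000 bits.
Transmission delays (L/R per hop): 450, 96.4286, 203.774, 0.947368, 184.932 μs; sum = 936.081 μs.
Propagation delays (d/s per hop): 61, 65.3333, 67.6667, 1038.1, 143.333 μs; sum = 1375.43 μs.
End-to-end = 2312 μs.

2312 μs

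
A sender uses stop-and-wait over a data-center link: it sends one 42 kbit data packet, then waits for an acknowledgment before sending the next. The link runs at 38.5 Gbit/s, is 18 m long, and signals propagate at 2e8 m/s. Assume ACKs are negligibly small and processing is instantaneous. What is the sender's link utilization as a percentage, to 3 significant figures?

85.8 %

t_tx = L/R = 42000/38500000000 = 1.09091e-06 s.
t_prop = 18/200000000 = 9e-08 s; RTT = 1.8e-07 s.
Cycle = t_tx + RTT = 1.27091e-06 s.
Utilization = t_tx / cycle = 1.09091e-06/1.27091e-06 = 85.8 %.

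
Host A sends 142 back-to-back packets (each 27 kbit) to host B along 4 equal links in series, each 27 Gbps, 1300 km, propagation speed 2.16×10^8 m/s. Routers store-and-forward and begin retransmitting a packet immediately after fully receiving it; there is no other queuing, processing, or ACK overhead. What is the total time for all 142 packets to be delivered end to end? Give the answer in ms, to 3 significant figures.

24.2 ms

Per-hop transmission t_tx = L/R = 27000/27000000000 = 0.001 ms.
Per-hop propagation t_prop = 1300000/216000000 = 6.01852 ms.
Pipeline fill: first packet needs 4·t_tx to clear all hops; remaining 141 packets each add one t_tx.
Total = (4+142-1)·t_tx + 4·t_prop = 145·0.001 + 4·6.01852 = 24.2 ms.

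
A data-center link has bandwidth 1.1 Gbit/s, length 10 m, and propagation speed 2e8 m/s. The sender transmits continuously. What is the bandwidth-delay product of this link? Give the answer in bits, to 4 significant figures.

Propagation delay = 10 / 200000000 = 5e-08 s.
BDP = R × t_prop = 1100000000 × 5e-08 = 55 bits.

55.00 bits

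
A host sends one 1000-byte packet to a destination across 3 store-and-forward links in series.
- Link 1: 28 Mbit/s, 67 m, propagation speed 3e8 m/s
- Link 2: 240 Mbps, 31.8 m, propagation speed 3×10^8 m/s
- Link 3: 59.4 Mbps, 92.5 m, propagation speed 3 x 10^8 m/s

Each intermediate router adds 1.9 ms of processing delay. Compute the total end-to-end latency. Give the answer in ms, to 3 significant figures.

L = 1000 × 8 = 8000 bits.
Transmission delays (L/R per hop): 0.285714, 0.0333333, 0.13468 ms; sum = 0.453728 ms.
Propagation delays (d/s per hop): 0.000223333, 0.000106, 0.000308333 ms; sum = 0.000637667 ms.
Processing at 2 router(s): 2 × 1.9 ms = 3.8 ms.
End-to-end = 4.25 ms.

4.25 ms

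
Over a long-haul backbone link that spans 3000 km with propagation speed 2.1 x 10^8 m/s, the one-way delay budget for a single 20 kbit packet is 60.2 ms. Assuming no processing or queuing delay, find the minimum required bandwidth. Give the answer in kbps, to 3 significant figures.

Propagation delay = 3000000 / 210000000 = 14.2857 ms.
Transmission budget = 60.2 − 14.2857 = 45.9143 ms.
R ≥ L / t_tx = 20000 bits / 0.0459143 s = 436 kbps.

436 kbps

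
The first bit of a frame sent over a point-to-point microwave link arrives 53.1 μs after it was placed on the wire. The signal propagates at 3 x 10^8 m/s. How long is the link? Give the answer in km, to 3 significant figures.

15.9 km

d = s × t_prop = 300000000 × 5.31e-05 = 15.9 km.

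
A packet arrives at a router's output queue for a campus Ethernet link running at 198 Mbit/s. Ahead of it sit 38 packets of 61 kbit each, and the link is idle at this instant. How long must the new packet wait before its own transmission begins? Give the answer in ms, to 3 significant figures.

11.7 ms

Each queued packet: L/R = 61000/198000000 = 0.308081 ms.
38 queued → 11.7071 ms.
Queuing delay = 11.7 ms.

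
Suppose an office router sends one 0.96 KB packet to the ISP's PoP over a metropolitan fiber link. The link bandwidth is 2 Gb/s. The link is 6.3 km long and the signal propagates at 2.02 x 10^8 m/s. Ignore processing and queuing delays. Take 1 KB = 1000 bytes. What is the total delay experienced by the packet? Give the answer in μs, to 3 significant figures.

L = 7680 bits.
Transmission delay = L/R = 7680 / 2000000000 = 3.84 μs.
Propagation delay = d/s = 6300 m / 202000000 m/s = 31.1881 μs.
Total = 35.0 μs.

35.0 μs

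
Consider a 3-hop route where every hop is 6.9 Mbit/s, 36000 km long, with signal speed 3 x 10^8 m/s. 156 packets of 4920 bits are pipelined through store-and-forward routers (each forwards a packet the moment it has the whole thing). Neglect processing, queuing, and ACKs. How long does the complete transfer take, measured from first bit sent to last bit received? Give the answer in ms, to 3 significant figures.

473 ms

Per-hop transmission t_tx = L/R = 4920/6900000 = 0.713043 ms.
Per-hop propagation t_prop = 36000000/300000000 = 120 ms.
Pipeline fill: first packet needs 3·t_tx to clear all hops; remaining 155 packets each add one t_tx.
Total = (3+156-1)·t_tx + 3·t_prop = 158·0.713043 + 3·120 = 473 ms.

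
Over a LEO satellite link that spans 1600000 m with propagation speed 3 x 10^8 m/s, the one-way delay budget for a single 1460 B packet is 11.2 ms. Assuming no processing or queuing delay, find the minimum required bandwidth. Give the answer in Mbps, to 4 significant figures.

L = 11680 bits.
Propagation delay = 1600000 / 300000000 = 5.33333 ms.
Transmission budget = 11.2 − 5.33333 = 5.86667 ms.
R ≥ L / t_tx = 11680 bits / 0.00586667 s = 1.991 Mbps.

1.991 Mbps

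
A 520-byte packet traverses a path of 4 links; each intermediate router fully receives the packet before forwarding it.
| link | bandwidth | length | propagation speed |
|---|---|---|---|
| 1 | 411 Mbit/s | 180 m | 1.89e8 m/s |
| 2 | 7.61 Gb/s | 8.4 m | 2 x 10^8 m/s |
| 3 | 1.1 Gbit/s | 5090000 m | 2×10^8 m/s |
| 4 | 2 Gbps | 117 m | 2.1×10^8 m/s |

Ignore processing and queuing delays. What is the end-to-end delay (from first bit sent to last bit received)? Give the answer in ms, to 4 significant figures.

25.47 ms

L = 520 × 8 = 4160 bits.
Transmission delays (L/R per hop): 0.0101217, 0.000546649, 0.00378182, 0.00208 ms; sum = 0.0165301 ms.
Propagation delays (d/s per hop): 0.000952381, 4.2e-05, 25.45, 0.000557143 ms; sum = 25.4516 ms.
End-to-end = 25.47 ms.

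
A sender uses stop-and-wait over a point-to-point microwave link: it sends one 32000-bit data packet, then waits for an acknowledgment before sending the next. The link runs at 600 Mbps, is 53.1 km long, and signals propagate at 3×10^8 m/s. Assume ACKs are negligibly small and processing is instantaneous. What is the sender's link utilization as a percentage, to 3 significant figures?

t_tx = L/R = 32000/600000000 = 5.33333e-05 s.
t_prop = 53100/300000000 = 0.000177 s; RTT = 0.000354 s.
Cycle = t_tx + RTT = 0.000407333 s.
Utilization = t_tx / cycle = 5.33333e-05/0.000407333 = 13.1 %.

13.1 %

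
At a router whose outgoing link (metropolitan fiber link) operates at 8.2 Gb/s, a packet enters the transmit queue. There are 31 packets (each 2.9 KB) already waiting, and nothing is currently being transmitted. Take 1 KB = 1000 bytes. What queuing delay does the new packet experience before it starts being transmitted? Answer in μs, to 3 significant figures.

Each queued packet: L/R = 23200/8.2e+09 = 2.82927 μs.
31 queued → 87.7073 μs.
Queuing delay = 87.7 μs.

87.7 μs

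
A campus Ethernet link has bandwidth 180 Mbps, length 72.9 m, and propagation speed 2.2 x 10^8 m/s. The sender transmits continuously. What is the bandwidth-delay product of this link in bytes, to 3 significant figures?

Propagation delay = 72.9 / 2.2e+08 = 3.31364e-07 s.
BDP = R × t_prop = 180000000 × 3.31364e-07 = 59.6455 bits.
In bytes: 59.6455/8 = 7.46 bytes.

7.46 bytes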